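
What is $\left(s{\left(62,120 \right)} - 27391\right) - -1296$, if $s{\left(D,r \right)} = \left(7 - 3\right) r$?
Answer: $-25615$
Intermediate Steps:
$s{\left(D,r \right)} = 4 r$
$\left(s{\left(62,120 \right)} - 27391\right) - -1296 = \left(4 \cdot 120 - 27391\right) - -1296 = \left(480 - 27391\right) + \left(-12358 + 13654\right) = -26911 + 1296 = -25615$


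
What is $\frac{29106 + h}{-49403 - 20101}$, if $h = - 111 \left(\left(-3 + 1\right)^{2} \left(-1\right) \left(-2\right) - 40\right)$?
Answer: $- \frac{5443}{11584} \approx -0.46987$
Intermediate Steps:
$h = 3552$ ($h = - 111 \left(\left(-2\right)^{2} \left(-1\right) \left(-2\right) - 40\right) = - 111 \left(4 \left(-1\right) \left(-2\right) - 40\right) = - 111 \left(\left(-4\right) \left(-2\right) - 40\right) = - 111 \left(8 - 40\right) = \left(-111\right) \left(-32\right) = 3552$)
$\frac{29106 + h}{-49403 - 20101} = \frac{29106 + 3552}{-49403 - 20101} = \frac{32658}{-69504} = 32658 \left(- \frac{1}{69504}\right) = - \frac{5443}{11584}$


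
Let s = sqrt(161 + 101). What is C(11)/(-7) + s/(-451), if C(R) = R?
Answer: -11/7 - sqrt(262)/451 ≈ -1.6073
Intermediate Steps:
s = sqrt(262) ≈ 16.186
C(11)/(-7) + s/(-451) = 11/(-7) + sqrt(262)/(-451) = 11*(-1/7) + sqrt(262)*(-1/451) = -11/7 - sqrt(262)/451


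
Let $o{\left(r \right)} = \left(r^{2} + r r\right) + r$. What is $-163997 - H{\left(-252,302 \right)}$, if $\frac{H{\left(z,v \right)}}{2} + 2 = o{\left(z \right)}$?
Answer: $-417505$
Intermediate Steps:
$o{\left(r \right)} = r + 2 r^{2}$ ($o{\left(r \right)} = \left(r^{2} + r^{2}\right) + r = 2 r^{2} + r = r + 2 r^{2}$)
$H{\left(z,v \right)} = -4 + 2 z \left(1 + 2 z\right)$
$-163997 - H{\left(-252,302 \right)} = -163997 - \left(-4 + 2 \left(-252\right) \left(1 + 2 \left(-252\right)\right)\right) = -163997 - \left(-4 + 2 \left(-252\right) \left(1 - 504\right)\right) = -163997 - \left(-4 + 2 \left(-252\right) \left(-503\right)\right) = -163997 - \left(-4 + 253512\right) = -163997 - 253508 = -417505$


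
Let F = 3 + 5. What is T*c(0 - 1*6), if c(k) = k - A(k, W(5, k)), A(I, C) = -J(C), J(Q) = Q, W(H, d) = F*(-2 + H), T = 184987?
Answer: 3329766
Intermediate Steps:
F = 8
W(H, d) = -16 + 8*H (W(H, d) = 8*(-2 + H) = -16 + 8*H)
A(I, C) = -C
c(k) = 24 + k (c(k) = k - (-1)*(-16 + 8*5) = k - (-1)*(-16 + 40) = k - (-1)*24 = k - 1*(-24) = k + 24 = 24 + k)
T*c(0 - 1*6) = 184987*(24 + (0 - 1*6)) = 184987*(24 + (0 - 6)) = 184987*(24 - 6) = 184987*18 = 3329766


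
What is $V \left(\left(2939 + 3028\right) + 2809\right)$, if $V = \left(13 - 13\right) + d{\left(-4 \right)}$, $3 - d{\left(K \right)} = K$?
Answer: $61432$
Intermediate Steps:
$d{\left(K \right)} = 3 - K$
$V = 7$ ($V = \left(13 - 13\right) + \left(3 - -4\right) = \left(13 - 13\right) + \left(3 + 4\right) = 0 + 7 = 7$)
$V \left(\left(2939 + 3028\right) + 2809\right) = 7 \left(\left(2939 + 3028\right) + 2809\right) = 7 \left(5967 + 2809\right) = 7 \cdot 8776 = 61432$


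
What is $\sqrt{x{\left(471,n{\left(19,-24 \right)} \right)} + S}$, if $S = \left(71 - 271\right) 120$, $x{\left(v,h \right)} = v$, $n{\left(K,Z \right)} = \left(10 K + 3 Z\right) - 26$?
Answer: $i \sqrt{23529} \approx 153.39 i$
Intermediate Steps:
$n{\left(K,Z \right)} = -26 + 3 Z + 10 K$ ($n{\left(K,Z \right)} = \left(3 Z + 10 K\right) - 26 = -26 + 3 Z + 10 K$)
$S = -24000$ ($S = \left(-200\right) 120 = -24000$)
$\sqrt{x{\left(471,n{\left(19,-24 \right)} \right)} + S} = \sqrt{471 - 24000} = \sqrt{-23529} = i \sqrt{23529}$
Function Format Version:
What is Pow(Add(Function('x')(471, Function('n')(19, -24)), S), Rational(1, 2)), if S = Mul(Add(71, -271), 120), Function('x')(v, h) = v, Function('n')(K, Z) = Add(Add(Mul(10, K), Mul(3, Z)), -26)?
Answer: Mul(I, Pow(23529, Rational(1, 2))) ≈ Mul(153.39, I)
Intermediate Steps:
Function('n')(K, Z) = Add(-26, Mul(3, Z), Mul(10, K)) (Function('n')(K, Z) = Add(Add(Mul(3, Z), Mul(10, K)), -26) = Add(-26, Mul(3, Z), Mul(10, K)))
S = -24000 (S = Mul(-200, 120) = -24000)
Pow(Add(Function('x')(471, Function('n')(19, -24)), S), Rational(1, 2)) = Pow(Add(471, -24000), Rational(1, 2)) = Pow(-23529, Rational(1, 2)) = Mul(I, Pow(23529, Rational(1, 2)))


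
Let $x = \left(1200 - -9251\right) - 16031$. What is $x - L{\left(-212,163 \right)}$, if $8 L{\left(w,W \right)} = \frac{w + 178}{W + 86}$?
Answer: $- \frac{5557663}{996} \approx -5580.0$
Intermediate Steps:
$L{\left(w,W \right)} = \frac{178 + w}{8 \left(86 + W\right)}$ ($L{\left(w,W \right)} = \frac{\left(w + 178\right) \frac{1}{W + 86}}{8} = \frac{\left(178 + w\right) \frac{1}{86 + W}}{8} = \frac{\frac{1}{86 + W} \left(178 + w\right)}{8} = \frac{178 + w}{8 \left(86 + W\right)}$)
$x = -5580$ ($x = \left(1200 + 9251\right) - 16031 = 10451 - 16031 = -5580$)
$x - L{\left(-212,163 \right)} = -5580 - \frac{178 - 212}{8 \left(86 + 163\right)} = -5580 - \frac{1}{8} \cdot \frac{1}{249} \left(-34\right) = -5580 - - \frac{17}{996} = -5580 + \frac{17}{996} = - \frac{5557663}{996}$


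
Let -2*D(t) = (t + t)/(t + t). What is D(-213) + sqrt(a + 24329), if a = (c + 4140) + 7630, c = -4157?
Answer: -1/2 + sqrt(31942) ≈ 178.22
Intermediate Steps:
a = 7613 (a = (-4157 + 4140) + 7630 = -17 + 7630 = 7613)
D(t) = -1/2 (D(t) = -(t + t)/(2*(t + t)) = -2*t/(2*(2*t)) = -2*t*1/(2*t)/2 = -1/2*1 = -1/2)
D(-213) + sqrt(a + 24329) = -1/2 + sqrt(7613 + 24329) = -1/2 + sqrt(31942)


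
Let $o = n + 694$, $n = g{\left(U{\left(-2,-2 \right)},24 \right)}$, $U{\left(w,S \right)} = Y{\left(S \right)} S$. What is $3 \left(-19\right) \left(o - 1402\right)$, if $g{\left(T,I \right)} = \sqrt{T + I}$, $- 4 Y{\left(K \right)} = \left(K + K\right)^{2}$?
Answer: $40356 - 228 \sqrt{2} \approx 40034.0$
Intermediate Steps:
$Y{\left(K \right)} = - K^{2}$ ($Y{\left(K \right)} = - \frac{\left(K + K\right)^{2}}{4} = - \frac{\left(2 K\right)^{2}}{4} = - \frac{4 K^{2}}{4} = - K^{2}$)
$U{\left(w,S \right)} = - S^{3}$ ($U{\left(w,S \right)} = - S^{2} S = - S^{3}$)
$g{\left(T,I \right)} = \sqrt{I + T}$
$n = 4 \sqrt{2}$ ($n = \sqrt{24 - \left(-2\right)^{3}} = \sqrt{24 - -8} = \sqrt{24 + 8} = \sqrt{32} = 4 \sqrt{2} \approx 5.6569$)
$o = 694 + 4 \sqrt{2}$ ($o = 4 \sqrt{2} + 694 = 694 + 4 \sqrt{2} \approx 699.66$)
$3 \left(-19\right) \left(o - 1402\right) = 3 \left(-19\right) \left(\left(694 + 4 \sqrt{2}\right) - 1402\right) = - 57 \left(-708 + 4 \sqrt{2}\right) = 40356 - 228 \sqrt{2}$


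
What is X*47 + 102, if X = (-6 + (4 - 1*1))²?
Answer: 525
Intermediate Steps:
X = 9 (X = (-6 + (4 - 1))² = (-6 + 3)² = (-3)² = 9)
X*47 + 102 = 9*47 + 102 = 423 + 102 = 525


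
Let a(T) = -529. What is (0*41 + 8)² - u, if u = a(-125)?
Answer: 593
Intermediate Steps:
u = -529
(0*41 + 8)² - u = (0*41 + 8)² - 1*(-529) = (0 + 8)² + 529 = 8² + 529 = 64 + 529 = 593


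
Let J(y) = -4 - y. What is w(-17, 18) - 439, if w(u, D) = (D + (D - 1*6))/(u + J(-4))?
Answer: -7493/17 ≈ -440.76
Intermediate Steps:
w(u, D) = (-6 + 2*D)/u (w(u, D) = (D + (D - 1*6))/(u + (-4 - 1*(-4))) = (D + (D - 6))/(u + (-4 + 4)) = (D + (-6 + D))/(u + 0) = (-6 + 2*D)/u)
w(-17, 18) - 439 = 2*(-3 + 18)/(-17) - 439 = 2*(-1/17)*15 - 439 = -30/17 - 439 = -7493/17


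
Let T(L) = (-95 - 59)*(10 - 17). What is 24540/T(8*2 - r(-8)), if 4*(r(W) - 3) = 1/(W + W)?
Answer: 12270/539 ≈ 22.764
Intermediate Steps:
r(W) = 3 + 1/(8*W) (r(W) = 3 + 1/(4*(W + W)) = 3 + 1/(4*((2*W))) = 3 + (1/(2*W))/4 = 3 + 1/(8*W))
T(L) = 1078 (T(L) = -154*(-7) = 1078)
24540/T(8*2 - r(-8)) = 24540/1078 = 24540*(1/1078) = 12270/539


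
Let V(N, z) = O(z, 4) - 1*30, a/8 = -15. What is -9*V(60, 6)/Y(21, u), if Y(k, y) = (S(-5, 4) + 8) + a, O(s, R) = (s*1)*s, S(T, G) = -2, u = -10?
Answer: 9/19 ≈ 0.47368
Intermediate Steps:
a = -120 (a = 8*(-15) = -120)
O(s, R) = s**2 (O(s, R) = s*s = s**2)
V(N, z) = -30 + z**2 (V(N, z) = z**2 - 1*30 = z**2 - 30 = -30 + z**2)
Y(k, y) = -114 (Y(k, y) = (-2 + 8) - 120 = 6 - 120 = -114)
-9*V(60, 6)/Y(21, u) = -9*(-30 + 6**2)/(-114) = -9*(-30 + 36)*(-1)/114 = -54*(-1)/114 = -9*(-1/19) = 9/19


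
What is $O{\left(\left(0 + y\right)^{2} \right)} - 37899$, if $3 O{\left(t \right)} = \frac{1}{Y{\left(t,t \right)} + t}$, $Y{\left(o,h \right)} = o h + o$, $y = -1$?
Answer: $- \frac{341090}{9} \approx -37899.0$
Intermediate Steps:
$Y{\left(o,h \right)} = o + h o$ ($Y{\left(o,h \right)} = h o + o = o + h o$)
$O{\left(t \right)} = \frac{1}{3 \left(t + t \left(1 + t\right)\right)}$ ($O{\left(t \right)} = \frac{1}{3 \left(t \left(1 + t\right) + t\right)} = \frac{1}{3 \left(t + t \left(1 + t\right)\right)}$)
$O{\left(\left(0 + y\right)^{2} \right)} - 37899 = \frac{1}{3 \left(0 - 1\right)^{2} \left(2 + \left(0 - 1\right)^{2}\right)} - 37899 = \frac{1}{3 \left(-1\right)^{2} \left(2 + \left(-1\right)^{2}\right)} - 37899 = \frac{1}{3 \cdot 1 \left(2 + 1\right)} - 37899 = \frac{1}{3} \cdot 1 \cdot \frac{1}{3} - 37899 = \frac{1}{9} - 37899 = - \frac{341090}{9}$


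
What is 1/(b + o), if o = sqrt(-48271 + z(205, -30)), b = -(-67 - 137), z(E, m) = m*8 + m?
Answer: 204/90157 - I*sqrt(48541)/90157 ≈ 0.0022627 - 0.0024437*I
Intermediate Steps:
z(E, m) = 9*m (z(E, m) = 8*m + m = 9*m)
b = 204 (b = -1*(-204) = 204)
o = I*sqrt(48541) (o = sqrt(-48271 + 9*(-30)) = sqrt(-48271 - 270) = sqrt(-48541) = I*sqrt(48541) ≈ 220.32*I)
1/(b + o) = 1/(204 + I*sqrt(48541))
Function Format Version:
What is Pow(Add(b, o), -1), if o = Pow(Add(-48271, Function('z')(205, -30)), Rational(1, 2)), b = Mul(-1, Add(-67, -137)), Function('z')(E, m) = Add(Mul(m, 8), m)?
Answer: Add(Rational(204, 90157), Mul(Rational(-1, 90157), I, Pow(48541, Rational(1, 2)))) ≈ Add(0.0022627, Mul(-0.0024437, I))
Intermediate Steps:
Function('z')(E, m) = Mul(9, m) (Function('z')(E, m) = Add(Mul(8, m), m) = Mul(9, m))
b = 204 (b = Mul(-1, -204) = 204)
o = Mul(I, Pow(48541, Rational(1, 2))) (o = Pow(Add(-48271, Mul(9, -30)), Rational(1, 2)) = Pow(Add(-48271, -270), Rational(1, 2)) = Pow(-48541, Rational(1, 2)) = Mul(I, Pow(48541, Rational(1, 2))) ≈ Mul(220.32, I))
Pow(Add(b, o), -1) = Pow(Add(204, Mul(I, Pow(48541, Rational(1, 2)))), -1)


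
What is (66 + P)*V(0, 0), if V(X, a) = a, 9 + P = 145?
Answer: 0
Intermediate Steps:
P = 136 (P = -9 + 145 = 136)
(66 + P)*V(0, 0) = (66 + 136)*0 = 202*0 = 0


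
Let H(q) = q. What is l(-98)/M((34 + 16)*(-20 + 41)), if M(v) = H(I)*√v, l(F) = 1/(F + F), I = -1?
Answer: √42/41160 ≈ 0.00015745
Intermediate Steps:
l(F) = 1/(2*F)
M(v) = -√v
l(-98)/M((34 + 16)*(-20 + 41)) = ((½)/(-98))/((-√((34 + 16)*(-20 + 41)))) = ((½)*(-1/98))/((-√(50*21))) = -(-√42/210)/196 = -(-1)*√42/41160 = √42/41160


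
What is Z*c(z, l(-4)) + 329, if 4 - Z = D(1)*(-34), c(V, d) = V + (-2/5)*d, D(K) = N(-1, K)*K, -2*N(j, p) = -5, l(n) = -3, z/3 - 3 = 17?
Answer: 28879/5 ≈ 5775.8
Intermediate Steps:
z = 60 (z = 9 + 3*17 = 9 + 51 = 60)
N(j, p) = 5/2 (N(j, p) = -½*(-5) = 5/2)
D(K) = 5*K/2
c(V, d) = V - 2*d/5 (c(V, d) = V + (-2*⅕)*d = V - 2*d/5)
Z = 89 (Z = 4 - (5/2)*1*(-34) = 4 - 5*(-34)/2 = 4 - 1*(-85) = 4 + 85 = 89)
Z*c(z, l(-4)) + 329 = 89*(60 - ⅖*(-3)) + 329 = 89*(60 + 6/5) + 329 = 89*(306/5) + 329 = 27234/5 + 329 = 28879/5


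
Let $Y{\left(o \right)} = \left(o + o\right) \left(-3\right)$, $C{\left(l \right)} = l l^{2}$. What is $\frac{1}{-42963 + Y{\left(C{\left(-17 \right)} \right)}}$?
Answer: $- \frac{1}{13485} \approx -7.4156 \cdot 10^{-5}$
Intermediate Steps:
$C{\left(l \right)} = l^{3}$
$Y{\left(o \right)} = - 6 o$ ($Y{\left(o \right)} = 2 o \left(-3\right) = - 6 o$)
$\frac{1}{-42963 + Y{\left(C{\left(-17 \right)} \right)}} = \frac{1}{-42963 - 6 \left(-17\right)^{3}} = \frac{1}{-42963 - -29478} = \frac{1}{-42963 + 29478} = \frac{1}{-13485} = - \frac{1}{13485}$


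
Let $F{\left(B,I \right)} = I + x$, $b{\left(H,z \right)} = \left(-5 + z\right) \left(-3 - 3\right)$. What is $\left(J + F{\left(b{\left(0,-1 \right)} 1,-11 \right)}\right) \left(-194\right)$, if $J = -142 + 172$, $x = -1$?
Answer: $-3492$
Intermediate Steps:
$b{\left(H,z \right)} = 30 - 6 z$ ($b{\left(H,z \right)} = \left(-5 + z\right) \left(-6\right) = 30 - 6 z$)
$J = 30$
$F{\left(B,I \right)} = -1 + I$ ($F{\left(B,I \right)} = I - 1 = -1 + I$)
$\left(J + F{\left(b{\left(0,-1 \right)} 1,-11 \right)}\right) \left(-194\right) = \left(30 - 12\right) \left(-194\right) = 18 \left(-194\right) = -3492$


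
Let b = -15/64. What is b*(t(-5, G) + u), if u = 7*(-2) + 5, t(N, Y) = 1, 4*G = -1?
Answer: 15/8 ≈ 1.8750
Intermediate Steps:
G = -1/4 (G = (1/4)*(-1) = -1/4 ≈ -0.25000)
b = -15/64 (b = -15*1/64 = -15/64 ≈ -0.23438)
u = -9 (u = -14 + 5 = -9)
b*(t(-5, G) + u) = -15*(1 - 9)/64 = -15/64*(-8) = 15/8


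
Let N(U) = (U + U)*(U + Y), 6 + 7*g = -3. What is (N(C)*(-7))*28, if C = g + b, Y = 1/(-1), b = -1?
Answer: -2944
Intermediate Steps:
g = -9/7 (g = -6/7 + (1/7)*(-3) = -6/7 - 3/7 = -9/7 ≈ -1.2857)
Y = -1
C = -16/7 (C = -9/7 - 1 = -16/7 ≈ -2.2857)
N(U) = 2*U*(-1 + U) (N(U) = (U + U)*(U - 1) = (2*U)*(-1 + U) = 2*U*(-1 + U))
(N(C)*(-7))*28 = ((2*(-16/7)*(-1 - 16/7))*(-7))*28 = ((2*(-16/7)*(-23/7))*(-7))*28 = ((736/49)*(-7))*28 = -736/7*28 = -2944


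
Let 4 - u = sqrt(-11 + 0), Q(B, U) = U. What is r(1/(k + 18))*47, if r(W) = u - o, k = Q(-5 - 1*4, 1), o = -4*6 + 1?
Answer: 1269 - 47*I*sqrt(11) ≈ 1269.0 - 155.88*I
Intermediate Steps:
o = -23 (o = -24 + 1 = -23)
k = 1
u = 4 - I*sqrt(11) (u = 4 - sqrt(-11 + 0) = 4 - sqrt(-11) = 4 - I*sqrt(11) ≈ 4.0 - 3.3166*I)
r(W) = 27 - I*sqrt(11) (r(W) = (4 - I*sqrt(11)) - 1*(-23) = (4 - I*sqrt(11)) + 23 = 27 - I*sqrt(11))
r(1/(k + 18))*47 = (27 - I*sqrt(11))*47 = 1269 - 47*I*sqrt(11)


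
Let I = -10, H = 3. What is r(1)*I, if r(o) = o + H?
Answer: -40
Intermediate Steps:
r(o) = 3 + o (r(o) = o + 3 = 3 + o)
r(1)*I = (3 + 1)*(-10) = 4*(-10) = -40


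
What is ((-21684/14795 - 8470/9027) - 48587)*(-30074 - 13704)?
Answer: 4815084229786166/2263635 ≈ 2.1271e+9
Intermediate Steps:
((-21684/14795 - 8470/9027) - 48587)*(-30074 - 13704) = ((-21684*1/14795 - 8470*1/9027) - 48587)*(-43778) = ((-21684/14795 - 8470/9027) - 48587)*(-43778) = (-321055118/133554465 - 48587)*(-43778) = -6489331846073/133554465*(-43778) = 4815084229786166/2263635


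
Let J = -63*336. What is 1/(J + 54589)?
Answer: 1/33421 ≈ 2.9921e-5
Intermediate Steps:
J = -21168
1/(J + 54589) = 1/(-21168 + 54589) = 1/33421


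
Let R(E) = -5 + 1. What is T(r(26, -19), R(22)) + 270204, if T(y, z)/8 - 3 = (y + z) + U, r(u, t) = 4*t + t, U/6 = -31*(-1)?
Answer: 270924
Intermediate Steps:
R(E) = -4
U = 186 (U = 6*(-31*(-1)) = 6*31 = 186)
r(u, t) = 5*t
T(y, z) = 1512 + 8*y + 8*z (T(y, z) = 24 + 8*((y + z) + 186) = 24 + 8*(186 + y + z) = 24 + (1488 + 8*y + 8*z) = 1512 + 8*y + 8*z)
T(r(26, -19), R(22)) + 270204 = (1512 + 8*(5*(-19)) + 8*(-4)) + 270204 = (1512 + 8*(-95) - 32) + 270204 = (1512 - 760 - 32) + 270204 = 720 + 270204 = 270924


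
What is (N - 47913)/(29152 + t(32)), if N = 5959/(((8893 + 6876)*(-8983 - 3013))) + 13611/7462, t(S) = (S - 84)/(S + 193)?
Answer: -585250584279561675/356098330349403824 ≈ -1.6435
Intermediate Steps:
t(S) = (-84 + S)/(193 + S)
N = 99026127481/54290333188 (N = 5959/((15769*(-11996))) + 13611*(1/7462) = 5959/(-189164924) + 1047/574 = 5959*(-1/189164924) + 1047/574 = -5959/189164924 + 1047/574 = 99026127481/54290333188 ≈ 1.8240)
(N - 47913)/(29152 + t(32)) = (99026127481/54290333188 - 47913)/(29152 + (-84 + 32)/(193 + 32)) = -2601113707909163/(54290333188*(29152 - 52/225)) = -2601113707909163/(54290333188*6559148/225) = -2601113707909163/54290333188*225/6559148 = -585250584279561675/356098330349403824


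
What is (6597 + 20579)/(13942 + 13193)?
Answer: 27176/27135 ≈ 1.0015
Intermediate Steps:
(6597 + 20579)/(13942 + 13193) = 27176/27135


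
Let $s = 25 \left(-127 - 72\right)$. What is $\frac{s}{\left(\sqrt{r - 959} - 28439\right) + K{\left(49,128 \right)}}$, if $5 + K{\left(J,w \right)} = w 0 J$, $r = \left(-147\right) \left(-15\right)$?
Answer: $\frac{14150890}{80905989} + \frac{995 \sqrt{1246}}{161811978} \approx 0.17512$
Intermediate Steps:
$r = 2205$
$K{\left(J,w \right)} = -5$ ($K{\left(J,w \right)} = -5 + w 0 J = -5 + 0 J = -5 + 0 = -5$)
$s = -4975$ ($s = 25 \left(-199\right) = -4975$)
$\frac{s}{\left(\sqrt{r - 959} - 28439\right) + K{\left(49,128 \right)}} = - \frac{4975}{\left(\sqrt{2205 - 959} - 28439\right) - 5} = - \frac{4975}{\left(\sqrt{1246} - 28439\right) - 5} = - \frac{4975}{\left(-28439 + \sqrt{1246}\right) - 5} = - \frac{4975}{-28444 + \sqrt{1246}}$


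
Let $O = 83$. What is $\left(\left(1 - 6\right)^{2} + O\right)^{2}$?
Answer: $11664$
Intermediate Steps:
$\left(\left(1 - 6\right)^{2} + O\right)^{2} = \left(\left(1 - 6\right)^{2} + 83\right)^{2} = \left(\left(-5\right)^{2} + 83\right)^{2} = \left(25 + 83\right)^{2} = 108^{2} = 11664$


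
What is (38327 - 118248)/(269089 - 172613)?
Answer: -79921/96476 ≈ -0.82840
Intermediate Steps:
(38327 - 118248)/(269089 - 172613) = -79921/96476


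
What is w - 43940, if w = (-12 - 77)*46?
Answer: -48034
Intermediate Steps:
w = -4094 (w = -89*46 = -4094)
w - 43940 = -4094 - 43940 = -48034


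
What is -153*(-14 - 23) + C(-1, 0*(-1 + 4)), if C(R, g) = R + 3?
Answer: 5663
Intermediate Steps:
C(R, g) = 3 + R
-153*(-14 - 23) + C(-1, 0*(-1 + 4)) = -153*(-14 - 23) + (3 - 1) = -153*(-37) + 2 = 5661 + 2 = 5663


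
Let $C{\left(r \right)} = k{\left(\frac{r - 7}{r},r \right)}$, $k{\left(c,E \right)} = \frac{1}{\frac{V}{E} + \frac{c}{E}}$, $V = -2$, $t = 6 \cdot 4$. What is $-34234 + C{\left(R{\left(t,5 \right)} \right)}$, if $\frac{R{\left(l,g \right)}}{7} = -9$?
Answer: $- \frac{273305}{8} \approx -34163.0$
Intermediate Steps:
$t = 24$
$R{\left(l,g \right)} = -63$ ($R{\left(l,g \right)} = 7 \left(-9\right) = -63$)
$k{\left(c,E \right)} = \frac{1}{- \frac{2}{E} + \frac{c}{E}}$
$C{\left(r \right)} = \frac{r}{-2 + \frac{-7 + r}{r}}$ ($C{\left(r \right)} = \frac{r}{-2 + \frac{r - 7}{r}} = \frac{r}{-2 + \frac{-7 + r}{r}}$)
$-34234 + C{\left(R{\left(t,5 \right)} \right)} = -34234 - \frac{\left(-63\right)^{2}}{7 - 63} = -34234 - \frac{3969}{-56} = -34234 - 3969 \left(- \frac{1}{56}\right) = -34234 + \frac{567}{8} = - \frac{273305}{8}$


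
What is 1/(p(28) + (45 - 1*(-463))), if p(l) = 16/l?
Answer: 7/3560 ≈ 0.0019663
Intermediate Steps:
1/(p(28) + (45 - 1*(-463))) = 1/(16/28 + (45 - 1*(-463))) = 1/(16*(1/28) + (45 + 463)) = 1/(4/7 + 508) = 1/(3560/7) = 7/3560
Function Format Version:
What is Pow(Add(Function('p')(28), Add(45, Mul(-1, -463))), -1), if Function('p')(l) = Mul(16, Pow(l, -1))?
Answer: Rational(7, 3560) ≈ 0.0019663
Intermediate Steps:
Pow(Add(Function('p')(28), Add(45, Mul(-1, -463))), -1) = Pow(Add(Mul(16, Pow(28, -1)), Add(45, Mul(-1, -463))), -1) = Pow(Add(Mul(16, Rational(1, 28)), Add(45, 463)), -1) = Pow(Add(Rational(4, 7), 508), -1) = Pow(Rational(3560, 7), -1) = Rational(7, 3560)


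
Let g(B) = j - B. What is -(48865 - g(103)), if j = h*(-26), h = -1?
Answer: -48942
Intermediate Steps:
j = 26 (j = -1*(-26) = 26)
g(B) = 26 - B
-(48865 - g(103)) = -(48865 - (26 - 1*103)) = -(48865 - (26 - 103)) = -(48865 - 1*(-77)) = -(48865 + 77) = -1*48942 = -48942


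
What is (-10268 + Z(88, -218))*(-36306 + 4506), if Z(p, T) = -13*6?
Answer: 329002800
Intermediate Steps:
Z(p, T) = -78
(-10268 + Z(88, -218))*(-36306 + 4506) = (-10268 - 78)*(-36306 + 4506) = -10346*(-31800) = 329002800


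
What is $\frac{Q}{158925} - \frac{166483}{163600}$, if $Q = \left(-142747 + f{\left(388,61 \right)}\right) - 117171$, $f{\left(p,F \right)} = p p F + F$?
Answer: $\frac{57335919457}{1040005200} \approx 55.13$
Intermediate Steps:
$f{\left(p,F \right)} = F + F p^{2}$ ($f{\left(p,F \right)} = p^{2} F + F = F p^{2} + F = F + F p^{2}$)
$Q = 8923327$ ($Q = \left(-142747 + 61 \left(1 + 388^{2}\right)\right) - 117171 = \left(-142747 + 61 \left(1 + 150544\right)\right) - 117171 = \left(-142747 + 61 \cdot 150545\right) - 117171 = \left(-142747 + 9183245\right) - 117171 = 9040498 - 117171 = 8923327$)
$\frac{Q}{158925} - \frac{166483}{163600} = \frac{8923327}{158925} - \frac{166483}{163600} = \frac{57335919457}{1040005200}$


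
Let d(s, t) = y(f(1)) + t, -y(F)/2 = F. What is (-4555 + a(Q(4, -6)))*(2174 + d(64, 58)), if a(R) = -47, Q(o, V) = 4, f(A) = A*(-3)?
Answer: -10299276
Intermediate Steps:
f(A) = -3*A
y(F) = -2*F
d(s, t) = 6 + t (d(s, t) = -(-6) + t = -2*(-3) + t = 6 + t)
(-4555 + a(Q(4, -6)))*(2174 + d(64, 58)) = (-4555 - 47)*(2174 + (6 + 58)) = -4602*(2174 + 64) = -4602*2238 = -10299276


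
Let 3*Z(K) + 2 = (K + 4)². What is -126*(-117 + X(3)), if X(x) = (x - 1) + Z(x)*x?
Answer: 8568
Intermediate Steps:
Z(K) = -⅔ + (4 + K)²/3 (Z(K) = -⅔ + (K + 4)²/3 = -⅔ + (4 + K)²/3)
X(x) = -1 + x + x*(-⅔ + (4 + x)²/3) (X(x) = (x - 1) + (-⅔ + (4 + x)²/3)*x = (-1 + x) + x*(-⅔ + (4 + x)²/3) = -1 + x + x*(-⅔ + (4 + x)²/3))
-126*(-117 + X(3)) = -126*(-117 + (-1 + 3 + (⅓)*3*(-2 + (4 + 3)²))) = -126*(-117 + (-1 + 3 + (⅓)*3*(-2 + 7²))) = -126*(-117 + (-1 + 3 + (⅓)*3*(-2 + 49))) = -126*(-117 + (-1 + 3 + (⅓)*3*47)) = -126*(-117 + (-1 + 3 + 47)) = -126*(-117 + 49) = -126*(-68) = 8568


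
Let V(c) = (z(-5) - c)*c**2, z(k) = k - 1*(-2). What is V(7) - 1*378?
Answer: -868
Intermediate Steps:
z(k) = 2 + k (z(k) = k + 2 = 2 + k)
V(c) = c**2*(-3 - c) (V(c) = ((2 - 5) - c)*c**2 = (-3 - c)*c**2 = c**2*(-3 - c))
V(7) - 1*378 = 7**2*(-3 - 1*7) - 1*378 = 49*(-3 - 7) - 378 = 49*(-10) - 378 = -490 - 378 = -868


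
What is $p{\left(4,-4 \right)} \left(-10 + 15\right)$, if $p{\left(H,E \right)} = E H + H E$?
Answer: $-160$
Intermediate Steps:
$p{\left(H,E \right)} = 2 E H$ ($p{\left(H,E \right)} = E H + E H = 2 E H$)
$p{\left(4,-4 \right)} \left(-10 + 15\right) = 2 \left(-4\right) 4 \left(-10 + 15\right) = \left(-32\right) 5 = -160$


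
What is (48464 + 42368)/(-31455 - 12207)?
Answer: -45416/21831 ≈ -2.0803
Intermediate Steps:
(48464 + 42368)/(-31455 - 12207) = 90832/(-43662) = 90832*(-1/43662) = -45416/21831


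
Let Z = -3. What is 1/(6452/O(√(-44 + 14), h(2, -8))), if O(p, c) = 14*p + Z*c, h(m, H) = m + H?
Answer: 9/3226 + 7*I*√30/3226 ≈ 0.0027898 + 0.011885*I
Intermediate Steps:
h(m, H) = H + m
O(p, c) = -3*c + 14*p (O(p, c) = 14*p - 3*c = -3*c + 14*p)
1/(6452/O(√(-44 + 14), h(2, -8))) = 1/(6452/(-3*(-8 + 2) + 14*√(-44 + 14))) = 1/(6452/(-3*(-6) + 14*√(-30))) = 1/(6452/(18 + 14*(I*√30))) = 1/(6452/(18 + 14*I*√30)) = 9/3226 + 7*I*√30/3226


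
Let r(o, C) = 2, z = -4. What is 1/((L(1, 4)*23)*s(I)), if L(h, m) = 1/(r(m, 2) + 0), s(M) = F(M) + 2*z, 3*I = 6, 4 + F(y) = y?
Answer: -1/115 ≈ -0.0086956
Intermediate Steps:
F(y) = -4 + y
I = 2 (I = (⅓)*6 = 2)
s(M) = -12 + M (s(M) = (-4 + M) + 2*(-4) = (-4 + M) - 8 = -12 + M)
L(h, m) = ½ (L(h, m) = 1/(2 + 0) = 1/2 = ½)
1/((L(1, 4)*23)*s(I)) = 1/(((½)*23)*(-12 + 2)) = 1/((23/2)*(-10)) = 1/(-115) = -1/115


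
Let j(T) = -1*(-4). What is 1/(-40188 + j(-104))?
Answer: -1/40184 ≈ -2.4886e-5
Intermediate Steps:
j(T) = 4
1/(-40188 + j(-104)) = 1/(-40188 + 4) = 1/(-40184) = -1/40184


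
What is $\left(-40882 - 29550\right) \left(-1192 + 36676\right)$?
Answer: $-2499209088$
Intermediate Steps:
$\left(-40882 - 29550\right) \left(-1192 + 36676\right) = \left(-70432\right) 35484 = -2499209088$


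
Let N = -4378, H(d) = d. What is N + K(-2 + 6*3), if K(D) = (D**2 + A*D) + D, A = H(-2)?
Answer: -4138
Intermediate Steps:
A = -2
K(D) = D**2 - D (K(D) = (D**2 - 2*D) + D = D**2 - D)
N + K(-2 + 6*3) = -4378 + (-2 + 6*3)*(-1 + (-2 + 6*3)) = -4378 + (-2 + 18)*(-1 + (-2 + 18)) = -4378 + 16*(-1 + 16) = -4378 + 16*15 = -4378 + 240 = -4138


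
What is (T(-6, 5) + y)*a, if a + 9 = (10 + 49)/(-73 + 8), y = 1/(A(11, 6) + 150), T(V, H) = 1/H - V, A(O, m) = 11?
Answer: -19984/325 ≈ -61.489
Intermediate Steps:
y = 1/161 (y = 1/(11 + 150) = 1/161 ≈ 0.0062112)
a = -644/65 (a = -9 + (10 + 49)/(-73 + 8) = -9 + 59/(-65) = -9 + 59*(-1/65) = -9 - 59/65 = -644/65 ≈ -9.9077)
(T(-6, 5) + y)*a = ((1/5 - 1*(-6)) + 1/161)*(-644/65) = ((1/5 + 6) + 1/161)*(-644/65) = (31/5 + 1/161)*(-644/65) = (4996/805)*(-644/65) = -19984/325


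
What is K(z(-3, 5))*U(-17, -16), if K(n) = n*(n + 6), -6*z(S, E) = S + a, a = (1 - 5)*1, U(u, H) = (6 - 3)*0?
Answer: 0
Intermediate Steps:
U(u, H) = 0 (U(u, H) = 3*0 = 0)
a = -4 (a = -4*1 = -4)
z(S, E) = ⅔ - S/6 (z(S, E) = -(S - 4)/6 = -(-4 + S)/6 = ⅔ - S/6)
K(n) = n*(6 + n)
K(z(-3, 5))*U(-17, -16) = ((⅔ - ⅙*(-3))*(6 + (⅔ - ⅙*(-3))))*0 = ((⅔ + ½)*(6 + (⅔ + ½)))*0 = (7*(6 + 7/6)/6)*0 = ((7/6)*(43/6))*0 = (301/36)*0 = 0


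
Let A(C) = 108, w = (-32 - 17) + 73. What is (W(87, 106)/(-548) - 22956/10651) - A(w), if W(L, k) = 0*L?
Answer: -1173264/10651 ≈ -110.16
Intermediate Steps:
W(L, k) = 0
w = 24 (w = -49 + 73 = 24)
(W(87, 106)/(-548) - 22956/10651) - A(w) = (0/(-548) - 22956/10651) - 1*108 = (0*(-1/548) - 22956*1/10651) - 108 = (0 - 22956/10651) - 108 = -22956/10651 - 108 = -1173264/10651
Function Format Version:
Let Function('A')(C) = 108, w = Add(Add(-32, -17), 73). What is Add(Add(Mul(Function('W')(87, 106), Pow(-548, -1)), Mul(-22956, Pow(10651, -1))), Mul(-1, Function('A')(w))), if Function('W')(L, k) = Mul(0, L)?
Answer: Rational(-1173264, 10651) ≈ -110.16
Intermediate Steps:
Function('W')(L, k) = 0
w = 24 (w = Add(-49, 73) = 24)
Add(Add(Mul(Function('W')(87, 106), Pow(-548, -1)), Mul(-22956, Pow(10651, -1))), Mul(-1, Function('A')(w))) = Add(Add(Mul(0, Pow(-548, -1)), Mul(-22956, Pow(10651, -1))), Mul(-1, 108)) = Add(Add(Mul(0, Rational(-1, 548)), Mul(-22956, Rational(1, 10651))), -108) = Add(Add(0, Rational(-22956, 10651)), -108) = Add(Rational(-22956, 10651), -108) = Rational(-1173264, 10651)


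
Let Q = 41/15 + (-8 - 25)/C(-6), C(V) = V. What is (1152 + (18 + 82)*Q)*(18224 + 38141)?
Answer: 334018990/3 ≈ 1.1134e+8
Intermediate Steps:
Q = 247/30 (Q = 41/15 + (-8 - 25)/(-6) = 41*(1/15) - 33*(-1/6) = 41/15 + 11/2 = 247/30 ≈ 8.2333)
(1152 + (18 + 82)*Q)*(18224 + 38141) = (1152 + (18 + 82)*(247/30))*(18224 + 38141) = (1152 + 100*(247/30))*56365 = (1152 + 2470/3)*56365 = (5926/3)*56365 = 334018990/3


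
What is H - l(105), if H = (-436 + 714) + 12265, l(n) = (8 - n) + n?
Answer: 12535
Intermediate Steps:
l(n) = 8
H = 12543 (H = 278 + 12265 = 12543)
H - l(105) = 12543 - 1*8 = 12543 - 8 = 12535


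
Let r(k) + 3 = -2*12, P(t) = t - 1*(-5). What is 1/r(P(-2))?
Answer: -1/27 ≈ -0.037037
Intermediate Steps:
P(t) = 5 + t (P(t) = t + 5 = 5 + t)
r(k) = -27 (r(k) = -3 - 2*12 = -3 - 24 = -27)
1/r(P(-2)) = 1/(-27) = -1/27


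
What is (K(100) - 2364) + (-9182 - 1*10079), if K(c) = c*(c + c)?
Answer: -1625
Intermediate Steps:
K(c) = 2*c**2 (K(c) = c*(2*c) = 2*c**2)
(K(100) - 2364) + (-9182 - 1*10079) = (2*100**2 - 2364) + (-9182 - 1*10079) = (2*10000 - 2364) + (-9182 - 10079) = (20000 - 2364) - 19261 = 17636 - 19261 = -1625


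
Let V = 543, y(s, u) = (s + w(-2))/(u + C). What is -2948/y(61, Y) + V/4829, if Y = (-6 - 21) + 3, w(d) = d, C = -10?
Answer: 484052365/284911 ≈ 1699.0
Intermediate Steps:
Y = -24 (Y = -27 + 3 = -24)
y(s, u) = (-2 + s)/(-10 + u) (y(s, u) = (s - 2)/(u - 10) = (-2 + s)/(-10 + u))
-2948/y(61, Y) + V/4829 = -2948*(-10 - 24)/(-2 + 61) + 543/4829 = -2948/(59/(-34)) + 543*(1/4829) = -2948/((-1/34*59)) + 543/4829 = -2948/(-59/34) + 543/4829 = -2948*(-34/59) + 543/4829 = 100232/59 + 543/4829 = 484052365/284911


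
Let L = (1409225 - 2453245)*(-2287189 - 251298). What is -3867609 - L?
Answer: -2650235065349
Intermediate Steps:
L = 2650231197740 (L = -1044020*(-2538487) = 2650231197740)
-3867609 - L = -3867609 - 1*2650231197740 = -3867609 - 2650231197740 = -2650235065349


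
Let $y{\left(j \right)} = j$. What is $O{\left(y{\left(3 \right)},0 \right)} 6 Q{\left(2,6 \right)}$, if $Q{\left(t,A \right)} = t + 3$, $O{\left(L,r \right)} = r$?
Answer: $0$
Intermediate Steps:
$Q{\left(t,A \right)} = 3 + t$
$O{\left(y{\left(3 \right)},0 \right)} 6 Q{\left(2,6 \right)} = 0 \cdot 6 \left(3 + 2\right) = 0 \cdot 5 = 0$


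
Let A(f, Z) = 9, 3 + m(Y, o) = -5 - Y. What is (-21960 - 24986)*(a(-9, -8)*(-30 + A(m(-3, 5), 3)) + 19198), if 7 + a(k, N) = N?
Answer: -916057298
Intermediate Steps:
a(k, N) = -7 + N
m(Y, o) = -8 - Y (m(Y, o) = -3 + (-5 - Y) = -8 - Y)
(-21960 - 24986)*(a(-9, -8)*(-30 + A(m(-3, 5), 3)) + 19198) = (-21960 - 24986)*((-7 - 8)*(-30 + 9) + 19198) = -46946*(-15*(-21) + 19198) = -46946*(315 + 19198) = -46946*19513 = -916057298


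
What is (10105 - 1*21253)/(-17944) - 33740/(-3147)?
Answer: 160128329/14117442 ≈ 11.343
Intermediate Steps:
(10105 - 1*21253)/(-17944) - 33740/(-3147) = (10105 - 21253)*(-1/17944) - 33740*(-1/3147) = -11148*(-1/17944) + 33740/3147 = 2787/4486 + 33740/3147 = 160128329/14117442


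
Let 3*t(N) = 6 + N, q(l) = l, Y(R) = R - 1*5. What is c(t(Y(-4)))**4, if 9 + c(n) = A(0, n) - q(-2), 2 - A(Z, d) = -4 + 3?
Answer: 256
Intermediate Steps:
A(Z, d) = 3 (A(Z, d) = 2 - (-4 + 3) = 2 - 1*(-1) = 2 + 1 = 3)
Y(R) = -5 + R (Y(R) = R - 5 = -5 + R)
t(N) = 2 + N/3 (t(N) = (6 + N)/3 = 2 + N/3)
c(n) = -4 (c(n) = -9 + (3 - 1*(-2)) = -9 + (3 + 2) = -9 + 5 = -4)
c(t(Y(-4)))**4 = (-4)**4 = 256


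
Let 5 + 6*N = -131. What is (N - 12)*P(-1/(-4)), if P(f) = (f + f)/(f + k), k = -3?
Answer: 208/33 ≈ 6.3030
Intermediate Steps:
N = -68/3 (N = -⅚ + (⅙)*(-131) = -⅚ - 131/6 = -68/3 ≈ -22.667)
P(f) = 2*f/(-3 + f) (P(f) = (f + f)/(f - 3) = (2*f)/(-3 + f) = 2*f/(-3 + f))
(N - 12)*P(-1/(-4)) = (-68/3 - 12)*(2*(-1/(-4))/(-3 - 1/(-4))) = -208*(-1*(-¼))/(3*(-3 - 1*(-¼))) = -208/(3*4*(-3 + ¼)) = -208/(3*4*(-11/4)) = -208*(-4)/(3*4*11) = -104/3*(-2/11) = 208/33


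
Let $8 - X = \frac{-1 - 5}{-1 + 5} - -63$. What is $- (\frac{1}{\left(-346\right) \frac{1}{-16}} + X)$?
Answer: $\frac{18495}{346} \approx 53.454$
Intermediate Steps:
$X = - \frac{107}{2}$ ($X = 8 - \left(\frac{-1 - 5}{-1 + 5} - -63\right) = 8 - \left(- \frac{6}{4} + 63\right) = 8 - \left(\left(-6\right) \frac{1}{4} + 63\right) = 8 - \left(- \frac{3}{2} + 63\right) = 8 - \frac{123}{2} = - \frac{107}{2} \approx -53.5$)
$- (\frac{1}{\left(-346\right) \frac{1}{-16}} + X) = - (\frac{1}{\left(-346\right) \frac{1}{-16}} - \frac{107}{2}) = - (\frac{1}{\left(-346\right) \left(- \frac{1}{16}\right)} - \frac{107}{2}) = - (\frac{1}{\frac{173}{8}} - \frac{107}{2}) = - (\frac{8}{173} - \frac{107}{2}) = \left(-1\right) \left(- \frac{18495}{346}\right) = \frac{18495}{346}$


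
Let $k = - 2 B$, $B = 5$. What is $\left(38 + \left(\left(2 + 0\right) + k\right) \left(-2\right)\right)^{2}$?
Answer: $2916$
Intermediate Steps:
$k = -10$ ($k = \left(-2\right) 5 = -10$)
$\left(38 + \left(\left(2 + 0\right) + k\right) \left(-2\right)\right)^{2} = \left(38 + \left(\left(2 + 0\right) - 10\right) \left(-2\right)\right)^{2} = \left(38 + \left(2 - 10\right) \left(-2\right)\right)^{2} = \left(38 - -16\right)^{2} = \left(38 + 16\right)^{2} = 54^{2} = 2916$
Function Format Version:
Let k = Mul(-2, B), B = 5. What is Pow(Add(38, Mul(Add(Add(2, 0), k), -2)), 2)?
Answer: 2916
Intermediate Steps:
k = -10 (k = Mul(-2, 5) = -10)
Pow(Add(38, Mul(Add(Add(2, 0), k), -2)), 2) = Pow(Add(38, Mul(Add(Add(2, 0), -10), -2)), 2) = Pow(Add(38, Mul(Add(2, -10), -2)), 2) = Pow(Add(38, Mul(-8, -2)), 2) = Pow(Add(38, 16), 2) = Pow(54, 2) = 2916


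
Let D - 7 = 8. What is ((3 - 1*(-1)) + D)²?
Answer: 361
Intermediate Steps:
D = 15 (D = 7 + 8 = 15)
((3 - 1*(-1)) + D)² = ((3 - 1*(-1)) + 15)² = ((3 + 1) + 15)² = (4 + 15)² = 19² = 361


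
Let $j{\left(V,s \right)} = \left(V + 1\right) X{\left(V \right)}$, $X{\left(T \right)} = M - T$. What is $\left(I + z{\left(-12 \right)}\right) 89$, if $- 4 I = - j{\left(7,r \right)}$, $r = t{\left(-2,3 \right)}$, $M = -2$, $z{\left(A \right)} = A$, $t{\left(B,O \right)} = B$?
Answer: $-2670$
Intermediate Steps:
$X{\left(T \right)} = -2 - T$
$r = -2$
$j{\left(V,s \right)} = \left(1 + V\right) \left(-2 - V\right)$ ($j{\left(V,s \right)} = \left(V + 1\right) \left(-2 - V\right) = \left(1 + V\right) \left(-2 - V\right)$)
$I = -18$ ($I = - \frac{\left(-1\right) \left(- \left(1 + 7\right) \left(2 + 7\right)\right)}{4} = - \frac{\left(-1\right) \left(\left(-1\right) 8 \cdot 9\right)}{4} = - \frac{\left(-1\right) \left(-72\right)}{4} = \left(- \frac{1}{4}\right) 72 = -18$)
$\left(I + z{\left(-12 \right)}\right) 89 = \left(-18 - 12\right) 89 = \left(-30\right) 89 = -2670$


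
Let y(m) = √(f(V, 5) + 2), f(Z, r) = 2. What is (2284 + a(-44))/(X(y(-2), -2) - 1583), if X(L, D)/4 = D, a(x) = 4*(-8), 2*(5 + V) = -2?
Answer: -2252/1591 ≈ -1.4155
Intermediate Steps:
V = -6 (V = -5 + (½)*(-2) = -5 - 1 = -6)
a(x) = -32
y(m) = 2 (y(m) = √(2 + 2) = √4 = 2)
X(L, D) = 4*D
(2284 + a(-44))/(X(y(-2), -2) - 1583) = (2284 - 32)/(4*(-2) - 1583) = 2252/(-8 - 1583) = 2252/(-1591) = 2252*(-1/1591) = -2252/1591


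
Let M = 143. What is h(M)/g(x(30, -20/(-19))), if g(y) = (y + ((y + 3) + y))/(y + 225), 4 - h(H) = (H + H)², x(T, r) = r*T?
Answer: -132912000/619 ≈ -2.1472e+5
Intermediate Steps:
x(T, r) = T*r
h(H) = 4 - 4*H² (h(H) = 4 - (H + H)² = 4 - (2*H)² = 4 - 4*H²)
g(y) = (3 + 3*y)/(225 + y) (g(y) = (y + ((3 + y) + y))/(225 + y) = (y + (3 + 2*y))/(225 + y) = (3 + 3*y)/(225 + y))
h(M)/g(x(30, -20/(-19))) = (4 - 4*143²)/((3*(1 + 30*(-20/(-19)))/(225 + 30*(-20/(-19))))) = (4 - 4*20449)/((3*(1 + 30*(-20*(-1/19)))/(225 + 30*(-20*(-1/19))))) = (4 - 81796)/((3*(1 + 30*(20/19))/(225 + 30*(20/19)))) = -81792*(225 + 600/19)/(3*(1 + 600/19)) = -81792/(3*(619/19)/(4875/19)) = -81792/(3*(19/4875)*(619/19)) = -81792/619/1625 = -81792*1625/619 = -132912000/619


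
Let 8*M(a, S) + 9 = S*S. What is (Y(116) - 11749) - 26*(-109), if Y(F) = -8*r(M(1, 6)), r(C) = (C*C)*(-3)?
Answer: -69133/8 ≈ -8641.6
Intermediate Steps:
M(a, S) = -9/8 + S²/8 (M(a, S) = -9/8 + (S*S)/8 = -9/8 + S²/8)
r(C) = -3*C² (r(C) = C²*(-3) = -3*C²)
Y(F) = 2187/8 (Y(F) = -(-24)*(-9/8 + (⅛)*6²)² = -(-24)*(-9/8 + (⅛)*36)² = -(-24)*(-9/8 + 9/2)² = -(-24)*(27/8)² = -(-24)*729/64 = -8*(-2187/64) = 2187/8)
(Y(116) - 11749) - 26*(-109) = (2187/8 - 11749) - 26*(-109) = -91805/8 + 2834 = -69133/8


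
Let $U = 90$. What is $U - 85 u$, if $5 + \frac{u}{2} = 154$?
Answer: $-25240$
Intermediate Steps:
$u = 298$ ($u = -10 + 2 \cdot 154 = -10 + 308 = 298$)
$U - 85 u = 90 - 25330 = -25240$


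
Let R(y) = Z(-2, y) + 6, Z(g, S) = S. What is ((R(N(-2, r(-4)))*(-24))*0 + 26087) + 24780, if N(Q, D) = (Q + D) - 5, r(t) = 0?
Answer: 50867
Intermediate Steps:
N(Q, D) = -5 + D + Q (N(Q, D) = (D + Q) - 5 = -5 + D + Q)
R(y) = 6 + y (R(y) = y + 6 = 6 + y)
((R(N(-2, r(-4)))*(-24))*0 + 26087) + 24780 = (((6 + (-5 + 0 - 2))*(-24))*0 + 26087) + 24780 = (((6 - 7)*(-24))*0 + 26087) + 24780 = (-1*(-24)*0 + 26087) + 24780 = (24*0 + 26087) + 24780 = (0 + 26087) + 24780 = 26087 + 24780 = 50867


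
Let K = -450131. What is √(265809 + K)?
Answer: I*√184322 ≈ 429.33*I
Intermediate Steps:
√(265809 + K) = √(265809 - 450131) = √(-184322) = I*√184322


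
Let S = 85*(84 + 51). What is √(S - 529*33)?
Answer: I*√5982 ≈ 77.343*I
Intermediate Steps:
S = 11475 (S = 85*135 = 11475)
√(S - 529*33) = √(11475 - 529*33) = √(11475 - 17457) = √(-5982) = I*√5982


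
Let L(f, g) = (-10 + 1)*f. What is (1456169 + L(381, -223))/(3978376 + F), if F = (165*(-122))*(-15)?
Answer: 726370/2140163 ≈ 0.33940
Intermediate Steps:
F = 301950 (F = -20130*(-15) = 301950)
L(f, g) = -9*f
(1456169 + L(381, -223))/(3978376 + F) = (1456169 - 9*381)/(3978376 + 301950) = (1456169 - 3429)/4280326 = 1452740*(1/4280326) = 726370/2140163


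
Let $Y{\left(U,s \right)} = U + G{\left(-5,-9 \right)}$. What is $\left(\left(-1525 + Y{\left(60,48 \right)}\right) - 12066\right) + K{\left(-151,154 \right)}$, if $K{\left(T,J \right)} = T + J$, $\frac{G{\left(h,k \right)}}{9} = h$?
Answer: $-13573$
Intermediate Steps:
$G{\left(h,k \right)} = 9 h$
$K{\left(T,J \right)} = J + T$
$Y{\left(U,s \right)} = -45 + U$ ($Y{\left(U,s \right)} = U + 9 \left(-5\right) = U - 45 = -45 + U$)
$\left(\left(-1525 + Y{\left(60,48 \right)}\right) - 12066\right) + K{\left(-151,154 \right)} = \left(\left(-1525 + \left(-45 + 60\right)\right) - 12066\right) + \left(154 - 151\right) = \left(\left(-1525 + 15\right) - 12066\right) + 3 = \left(-1510 - 12066\right) + 3 = -13576 + 3 = -13573$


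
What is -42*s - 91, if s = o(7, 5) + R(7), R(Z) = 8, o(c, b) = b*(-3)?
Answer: 203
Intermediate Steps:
o(c, b) = -3*b
s = -7 (s = -3*5 + 8 = -15 + 8 = -7)
-42*s - 91 = -42*(-7) - 91 = 294 - 91 = 203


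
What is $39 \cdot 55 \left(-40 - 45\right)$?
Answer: $-182325$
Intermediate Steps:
$39 \cdot 55 \left(-40 - 45\right) = 2145 \left(-85\right) = -182325$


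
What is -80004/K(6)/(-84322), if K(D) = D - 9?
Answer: -13334/42161 ≈ -0.31626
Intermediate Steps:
K(D) = -9 + D
-80004/K(6)/(-84322) = -80004/(-9 + 6)/(-84322) = -80004/(-3)*(-1/84322) = -80004*(-1)/3*(-1/84322) = -177*(-452/3)*(-1/84322) = 26668*(-1/84322) = -13334/42161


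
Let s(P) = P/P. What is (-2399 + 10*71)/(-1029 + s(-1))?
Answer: 1689/1028 ≈ 1.6430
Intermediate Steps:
s(P) = 1
(-2399 + 10*71)/(-1029 + s(-1)) = (-2399 + 10*71)/(-1029 + 1) = (-2399 + 710)/(-1028) = -1689*(-1/1028) = 1689/1028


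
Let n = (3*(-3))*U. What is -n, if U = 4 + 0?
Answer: 36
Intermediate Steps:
U = 4
n = -36 (n = (3*(-3))*4 = -9*4 = -36)
-n = -1*(-36) = 36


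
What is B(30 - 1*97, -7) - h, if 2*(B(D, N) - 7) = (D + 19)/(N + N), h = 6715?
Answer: -46944/7 ≈ -6706.3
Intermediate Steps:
B(D, N) = 7 + (19 + D)/(4*N) (B(D, N) = 7 + ((D + 19)/(N + N))/2 = 7 + ((19 + D)/((2*N)))/2 = 7 + ((19 + D)*(1/(2*N)))/2 = 7 + ((19 + D)/(2*N))/2 = 7 + (19 + D)/(4*N))
B(30 - 1*97, -7) - h = (¼)*(19 + (30 - 1*97) + 28*(-7))/(-7) - 1*6715 = (¼)*(-⅐)*(19 + (30 - 97) - 196) - 6715 = (¼)*(-⅐)*(19 - 67 - 196) - 6715 = (¼)*(-⅐)*(-244) - 6715 = 61/7 - 6715 = -46944/7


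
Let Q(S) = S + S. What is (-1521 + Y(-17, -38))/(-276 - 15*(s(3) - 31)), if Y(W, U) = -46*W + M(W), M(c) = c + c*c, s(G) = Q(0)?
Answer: -467/189 ≈ -2.4709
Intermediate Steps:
Q(S) = 2*S
s(G) = 0 (s(G) = 2*0 = 0)
M(c) = c + c²
Y(W, U) = -46*W + W*(1 + W)
(-1521 + Y(-17, -38))/(-276 - 15*(s(3) - 31)) = (-1521 - 17*(-45 - 17))/(-276 - 15*(0 - 31)) = (-1521 - 17*(-62))/(-276 - 15*(-31)) = (-1521 + 1054)/(-276 + 465) = -467/189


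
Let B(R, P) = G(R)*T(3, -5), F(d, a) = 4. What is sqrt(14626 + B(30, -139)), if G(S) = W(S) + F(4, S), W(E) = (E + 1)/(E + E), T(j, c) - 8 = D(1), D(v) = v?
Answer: sqrt(1466665)/10 ≈ 121.11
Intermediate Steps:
T(j, c) = 9 (T(j, c) = 8 + 1 = 9)
W(E) = (1 + E)/(2*E) (W(E) = (1 + E)/((2*E)) = (1 + E)*(1/(2*E)) = (1 + E)/(2*E))
G(S) = 4 + (1 + S)/(2*S) (G(S) = (1 + S)/(2*S) + 4 = 4 + (1 + S)/(2*S))
B(R, P) = 9*(1 + 9*R)/(2*R) (B(R, P) = ((1 + 9*R)/(2*R))*9 = 9*(1 + 9*R)/(2*R))
sqrt(14626 + B(30, -139)) = sqrt(14626 + (9/2)*(1 + 9*30)/30) = sqrt(14626 + (9/2)*(1/30)*(1 + 270)) = sqrt(14626 + (9/2)*(1/30)*271) = sqrt(14626 + 813/20) = sqrt(293333/20) = sqrt(1466665)/10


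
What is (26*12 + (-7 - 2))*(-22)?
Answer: -6666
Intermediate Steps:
(26*12 + (-7 - 2))*(-22) = (312 - 9)*(-22) = 303*(-22) = -6666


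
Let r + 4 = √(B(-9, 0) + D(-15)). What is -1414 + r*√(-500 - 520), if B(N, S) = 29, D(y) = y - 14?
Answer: -1414 - 8*I*√255 ≈ -1414.0 - 127.75*I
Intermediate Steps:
D(y) = -14 + y
r = -4 (r = -4 + √(29 + (-14 - 15)) = -4 + √(29 - 29) = -4 + √0 = -4 + 0 = -4)
-1414 + r*√(-500 - 520) = -1414 - 4*√(-500 - 520) = -1414 - 8*I*√255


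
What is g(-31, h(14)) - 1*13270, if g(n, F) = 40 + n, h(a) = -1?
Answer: -13261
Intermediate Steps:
g(-31, h(14)) - 1*13270 = (40 - 31) - 1*13270 = 9 - 13270 = -13261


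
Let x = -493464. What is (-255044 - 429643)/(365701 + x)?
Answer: 684687/127763 ≈ 5.3590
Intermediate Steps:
(-255044 - 429643)/(365701 + x) = (-255044 - 429643)/(365701 - 493464) = -684687/(-127763) = -684687*(-1/127763) = 684687/127763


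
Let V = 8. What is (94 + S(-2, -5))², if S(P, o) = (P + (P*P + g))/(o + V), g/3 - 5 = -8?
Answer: 75625/9 ≈ 8402.8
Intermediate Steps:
g = -9 (g = 15 + 3*(-8) = 15 - 24 = -9)
S(P, o) = (-9 + P + P²)/(8 + o) (S(P, o) = (P + (P*P - 9))/(o + 8) = (P + (P² - 9))/(8 + o) = (P + (-9 + P²))/(8 + o) = (-9 + P + P²)/(8 + o))
(94 + S(-2, -5))² = (94 + (-9 - 2 + (-2)²)/(8 - 5))² = (94 + (-9 - 2 + 4)/3)² = (94 + (⅓)*(-7))² = (94 - 7/3)² = (275/3)² = 75625/9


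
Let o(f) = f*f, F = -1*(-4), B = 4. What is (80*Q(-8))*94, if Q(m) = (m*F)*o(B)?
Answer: -3850240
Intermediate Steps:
F = 4
o(f) = f²
Q(m) = 64*m (Q(m) = (m*4)*4² = (4*m)*16 = 64*m)
(80*Q(-8))*94 = (80*(64*(-8)))*94 = (80*(-512))*94 = -40960*94 = -3850240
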